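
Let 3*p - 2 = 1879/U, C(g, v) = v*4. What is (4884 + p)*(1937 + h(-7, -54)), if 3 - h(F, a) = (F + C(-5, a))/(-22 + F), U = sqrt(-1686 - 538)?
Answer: 273722066/29 - 35097841*I*sqrt(139)/16124 ≈ 9.4387e+6 - 25663.0*I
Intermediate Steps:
U = 4*I*sqrt(139) (U = sqrt(-2224) = 4*I*sqrt(139) ≈ 47.159*I)
C(g, v) = 4*v
h(F, a) = 3 - (F + 4*a)/(-22 + F)
p = 2/3 - 1879*I*sqrt(139)/1668 (p = 2/3 + (1879/((4*I*sqrt(139))))/3 = 2/3 + (1879*(-I*sqrt(139)/556))/3 = 2/3 + (-1879*I*sqrt(139)/556)/3 = 2/3 - 1879*I*sqrt(139)/1668 ≈ 0.66667 - 13.281*I)
(4884 + p)*(1937 + h(-7, -54)) = (4884 + (2/3 - 1879*I*sqrt(139)/1668))*(1937 + 2*(-33 - 7 - 2*(-54))/(-22 - 7)) = (14654/3 - 1879*I*sqrt(139)/1668)*(1937 + 2*(-33 - 7 + 108)/(-29)) = (14654/3 - 1879*I*sqrt(139)/1668)*(1937 + 2*(-1/29)*68) = (14654/3 - 1879*I*sqrt(139)/1668)*(1937 - 136/29) = (14654/3 - 1879*I*sqrt(139)/1668)*(56037/29) = 273722066/29 - 35097841*I*sqrt(139)/16124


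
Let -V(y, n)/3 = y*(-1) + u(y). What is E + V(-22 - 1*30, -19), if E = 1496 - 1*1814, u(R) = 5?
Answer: -489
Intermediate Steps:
V(y, n) = -15 + 3*y (V(y, n) = -3*(y*(-1) + 5) = -3*(-y + 5) = -3*(5 - y) = -15 + 3*y)
E = -318 (E = 1496 - 1814 = -318)
E + V(-22 - 1*30, -19) = -318 + (-15 + 3*(-22 - 1*30)) = -318 + (-15 + 3*(-22 - 30)) = -318 + (-15 + 3*(-52)) = -318 + (-15 - 156) = -318 - 171 = -489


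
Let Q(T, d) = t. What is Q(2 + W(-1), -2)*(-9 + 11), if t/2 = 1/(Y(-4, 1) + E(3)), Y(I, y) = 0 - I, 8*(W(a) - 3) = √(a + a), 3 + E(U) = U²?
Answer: ⅖ ≈ 0.40000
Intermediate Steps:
E(U) = -3 + U²
W(a) = 3 + √2*√a/8 (W(a) = 3 + √(a + a)/8 = 3 + √(2*a)/8 = 3 + (√2*√a)/8 = 3 + √2*√a/8)
Y(I, y) = -I
t = ⅕ (t = 2/(-1*(-4) + (-3 + 3²)) = 2/(4 + (-3 + 9)) = 2/(4 + 6) = 2/10 = 2*(⅒) = ⅕ ≈ 0.20000)
Q(T, d) = ⅕
Q(2 + W(-1), -2)*(-9 + 11) = (-9 + 11)/5 = (⅕)*2 = ⅖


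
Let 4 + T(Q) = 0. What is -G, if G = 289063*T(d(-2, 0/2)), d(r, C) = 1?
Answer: 1156252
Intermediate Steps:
T(Q) = -4 (T(Q) = -4 + 0 = -4)
G = -1156252 (G = 289063*(-4) = -1156252)
-G = -1*(-1156252) = 1156252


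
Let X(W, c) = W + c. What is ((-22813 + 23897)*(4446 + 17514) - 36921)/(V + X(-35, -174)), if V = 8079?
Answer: 23767719/7870 ≈ 3020.0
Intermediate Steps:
((-22813 + 23897)*(4446 + 17514) - 36921)/(V + X(-35, -174)) = ((-22813 + 23897)*(4446 + 17514) - 36921)/(8079 + (-35 - 174)) = (1084*21960 - 36921)/(8079 - 209) = (23804640 - 36921)/7870 = 23767719*(1/7870) = 23767719/7870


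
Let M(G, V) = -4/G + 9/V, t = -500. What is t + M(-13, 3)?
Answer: -6457/13 ≈ -496.69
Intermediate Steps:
t + M(-13, 3) = -500 + (-4/(-13) + 9/3) = -500 + (-4*(-1/13) + 9*(1/3)) = -500 + (4/13 + 3) = -500 + 43/13 = -6457/13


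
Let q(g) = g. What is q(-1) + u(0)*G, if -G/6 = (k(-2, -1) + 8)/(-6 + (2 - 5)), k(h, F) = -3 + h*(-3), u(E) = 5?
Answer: 107/3 ≈ 35.667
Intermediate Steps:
k(h, F) = -3 - 3*h
G = 22/3 (G = -6*((-3 - 3*(-2)) + 8)/(-6 + (2 - 5)) = -6*((-3 + 6) + 8)/(-6 - 3) = -6*(3 + 8)/(-9) = -66*(-1)/9 = -6*(-11/9) = 22/3 ≈ 7.3333)
q(-1) + u(0)*G = -1 + 5*(22/3) = -1 + 110/3 = 107/3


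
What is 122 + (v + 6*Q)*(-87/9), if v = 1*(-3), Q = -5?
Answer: 441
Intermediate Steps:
v = -3
122 + (v + 6*Q)*(-87/9) = 122 + (-3 + 6*(-5))*(-87/9) = 122 + (-3 - 30)*(-87*1/9) = 122 - 33*(-29/3) = 122 + 319 = 441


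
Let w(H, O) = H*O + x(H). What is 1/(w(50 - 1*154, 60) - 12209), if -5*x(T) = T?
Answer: -5/92141 ≈ -5.4265e-5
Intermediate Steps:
x(T) = -T/5
w(H, O) = -H/5 + H*O (w(H, O) = H*O - H/5 = -H/5 + H*O)
1/(w(50 - 1*154, 60) - 12209) = 1/((50 - 1*154)*(-⅕ + 60) - 12209) = 1/((50 - 154)*(299/5) - 12209) = 1/(-104*299/5 - 12209) = 1/(-31096/5 - 12209) = 1/(-92141/5) = -5/92141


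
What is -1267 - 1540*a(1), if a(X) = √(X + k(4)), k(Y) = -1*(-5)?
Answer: -1267 - 1540*√6 ≈ -5039.2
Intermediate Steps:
k(Y) = 5
a(X) = √(5 + X) (a(X) = √(X + 5) = √(5 + X))
-1267 - 1540*a(1) = -1267 - 1540*√(5 + 1) = -1267 - 1540*√6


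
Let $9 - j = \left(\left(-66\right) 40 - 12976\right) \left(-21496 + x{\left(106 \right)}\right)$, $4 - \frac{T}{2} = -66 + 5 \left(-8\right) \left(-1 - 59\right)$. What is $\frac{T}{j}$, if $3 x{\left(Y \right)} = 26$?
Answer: $\frac{2796}{201327713} \approx 1.3888 \cdot 10^{-5}$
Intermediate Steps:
$x{\left(Y \right)} = \frac{26}{3}$ ($x{\left(Y \right)} = \frac{1}{3} \cdot 26 = \frac{26}{3}$)
$T = -4660$ ($T = 8 - 2 \left(-66 + 5 \left(-8\right) \left(-1 - 59\right)\right) = 8 - 2 \left(-66 - 40 \left(-1 - 59\right)\right) = 8 - 2 \left(-66 - -2400\right) = 8 - 2 \left(-66 + 2400\right) = 8 - 4668 = -4660$)
$j = - \frac{1006638565}{3}$ ($j = 9 - \left(\left(-66\right) 40 - 12976\right) \left(-21496 + \frac{26}{3}\right) = 9 - \left(-2640 - 12976\right) \left(- \frac{64462}{3}\right) = 9 - \left(-15616\right) \left(- \frac{64462}{3}\right) = 9 - \frac{1006638592}{3} = - \frac{1006638565}{3} \approx -3.3555 \cdot 10^{8}$)
$\frac{T}{j} = - \frac{4660}{- \frac{1006638565}{3}} = \left(-4660\right) \left(- \frac{3}{1006638565}\right) = \frac{2796}{201327713}$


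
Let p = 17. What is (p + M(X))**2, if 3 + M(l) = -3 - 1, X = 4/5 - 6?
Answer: 100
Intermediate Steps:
X = -26/5 (X = 4*(1/5) - 6 = 4/5 - 6 = -26/5 ≈ -5.2000)
M(l) = -7 (M(l) = -3 + (-3 - 1) = -3 - 4 = -7)
(p + M(X))**2 = (17 - 7)**2 = 10**2 = 100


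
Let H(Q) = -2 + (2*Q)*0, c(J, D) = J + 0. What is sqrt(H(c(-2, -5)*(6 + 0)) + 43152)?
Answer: 5*sqrt(1726) ≈ 207.73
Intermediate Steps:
c(J, D) = J
H(Q) = -2 (H(Q) = -2 + 0 = -2)
sqrt(H(c(-2, -5)*(6 + 0)) + 43152) = sqrt(-2 + 43152) = sqrt(43150) = 5*sqrt(1726)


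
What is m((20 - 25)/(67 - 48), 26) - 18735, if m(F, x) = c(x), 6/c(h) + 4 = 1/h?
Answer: -1929861/103 ≈ -18737.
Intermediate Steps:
c(h) = 6/(-4 + 1/h)
m(F, x) = -6*x/(-1 + 4*x)
m((20 - 25)/(67 - 48), 26) - 18735 = -6*26/(-1 + 4*26) - 18735 = -6*26/(-1 + 104) - 18735 = -6*26/103 - 18735 = -6*26*1/103 - 18735 = -156/103 - 18735 = -1929861/103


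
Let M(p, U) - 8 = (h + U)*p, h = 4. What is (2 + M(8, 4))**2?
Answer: 5476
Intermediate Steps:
M(p, U) = 8 + p*(4 + U) (M(p, U) = 8 + (4 + U)*p = 8 + p*(4 + U))
(2 + M(8, 4))**2 = (2 + (8 + 4*8 + 4*8))**2 = (2 + (8 + 32 + 32))**2 = (2 + 72)**2 = 74**2 = 5476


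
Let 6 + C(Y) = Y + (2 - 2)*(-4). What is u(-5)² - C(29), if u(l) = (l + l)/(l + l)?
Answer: -22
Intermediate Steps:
u(l) = 1 (u(l) = (2*l)/((2*l)) = (2*l)*(1/(2*l)) = 1)
C(Y) = -6 + Y (C(Y) = -6 + (Y + (2 - 2)*(-4)) = -6 + (Y + 0*(-4)) = -6 + (Y + 0) = -6 + Y)
u(-5)² - C(29) = 1² - (-6 + 29) = 1 - 1*23 = 1 - 23 = -22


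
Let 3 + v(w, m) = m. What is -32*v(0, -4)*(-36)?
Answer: -8064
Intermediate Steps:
v(w, m) = -3 + m
-32*v(0, -4)*(-36) = -32*(-3 - 4)*(-36) = -32*(-7)*(-36) = 224*(-36) = -8064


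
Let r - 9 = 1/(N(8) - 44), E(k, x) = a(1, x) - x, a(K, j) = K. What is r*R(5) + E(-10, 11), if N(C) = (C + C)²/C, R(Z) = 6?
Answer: 87/2 ≈ 43.500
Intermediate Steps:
N(C) = 4*C (N(C) = (2*C)²/C = (4*C²)/C = 4*C)
E(k, x) = 1 - x
r = 107/12 (r = 9 + 1/(4*8 - 44) = 9 + 1/(32 - 44) = 9 + 1/(-12) = 9 - 1/12 = 107/12 ≈ 8.9167)
r*R(5) + E(-10, 11) = (107/12)*6 + (1 - 1*11) = 107/2 + (1 - 11) = 107/2 - 10 = 87/2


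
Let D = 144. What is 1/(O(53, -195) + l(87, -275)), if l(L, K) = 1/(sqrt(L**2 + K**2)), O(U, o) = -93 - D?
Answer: -19716978/4672923785 - sqrt(83194)/4672923785 ≈ -0.0042195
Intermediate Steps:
O(U, o) = -237 (O(U, o) = -93 - 1*144 = -93 - 144 = -237)
l(L, K) = 1/sqrt(K**2 + L**2) (l(L, K) = 1/(sqrt(K**2 + L**2)) = 1/sqrt(K**2 + L**2))
1/(O(53, -195) + l(87, -275)) = 1/(-237 + 1/sqrt((-275)**2 + 87**2)) = 1/(-237 + 1/sqrt(75625 + 7569)) = 1/(-237 + 1/sqrt(83194)) = 1/(-237 + sqrt(83194)/83194)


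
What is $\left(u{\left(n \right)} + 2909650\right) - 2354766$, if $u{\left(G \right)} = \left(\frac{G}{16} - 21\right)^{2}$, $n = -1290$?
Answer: $\frac{36173545}{64} \approx 5.6521 \cdot 10^{5}$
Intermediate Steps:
$u{\left(G \right)} = \left(-21 + \frac{G}{16}\right)^{2}$ ($u{\left(G \right)} = \left(G \frac{1}{16} - 21\right)^{2} = \left(\frac{G}{16} - 21\right)^{2} = \left(-21 + \frac{G}{16}\right)^{2}$)
$\left(u{\left(n \right)} + 2909650\right) - 2354766 = \left(\frac{\left(-336 - 1290\right)^{2}}{256} + 2909650\right) - 2354766 = \left(\frac{\left(-1626\right)^{2}}{256} + 2909650\right) - 2354766 = \left(\frac{1}{256} \cdot 2643876 + 2909650\right) - 2354766 = \left(\frac{660969}{64} + 2909650\right) - 2354766 = \frac{186878569}{64} - 2354766 = \frac{36173545}{64}$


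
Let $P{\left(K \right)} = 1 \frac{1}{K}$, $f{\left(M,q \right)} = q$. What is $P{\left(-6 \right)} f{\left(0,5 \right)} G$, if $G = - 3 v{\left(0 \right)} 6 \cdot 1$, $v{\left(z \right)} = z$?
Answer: $0$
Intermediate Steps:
$G = 0$ ($G = \left(-3\right) 0 \cdot 6 \cdot 1 = 0 \cdot 6 = 0$)
$P{\left(K \right)} = \frac{1}{K}$
$P{\left(-6 \right)} f{\left(0,5 \right)} G = \frac{1}{-6} \cdot 5 \cdot 0 = \left(- \frac{1}{6}\right) 5 \cdot 0 = \left(- \frac{5}{6}\right) 0 = 0$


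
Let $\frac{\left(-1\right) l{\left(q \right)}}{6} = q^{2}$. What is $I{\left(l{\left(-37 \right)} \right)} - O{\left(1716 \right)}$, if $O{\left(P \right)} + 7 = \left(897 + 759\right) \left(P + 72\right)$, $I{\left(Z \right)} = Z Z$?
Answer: $64508875$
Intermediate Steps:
$l{\left(q \right)} = - 6 q^{2}$
$I{\left(Z \right)} = Z^{2}$
$O{\left(P \right)} = 119225 + 1656 P$ ($O{\left(P \right)} = -7 + \left(897 + 759\right) \left(P + 72\right) = -7 + 1656 \left(72 + P\right) = -7 + \left(119232 + 1656 P\right) = 119225 + 1656 P$)
$I{\left(l{\left(-37 \right)} \right)} - O{\left(1716 \right)} = \left(- 6 \left(-37\right)^{2}\right)^{2} - \left(119225 + 1656 \cdot 1716\right) = \left(\left(-6\right) 1369\right)^{2} - \left(119225 + 2841696\right) = \left(-8214\right)^{2} - 2960921 = 67469796 - 2960921 = 64508875$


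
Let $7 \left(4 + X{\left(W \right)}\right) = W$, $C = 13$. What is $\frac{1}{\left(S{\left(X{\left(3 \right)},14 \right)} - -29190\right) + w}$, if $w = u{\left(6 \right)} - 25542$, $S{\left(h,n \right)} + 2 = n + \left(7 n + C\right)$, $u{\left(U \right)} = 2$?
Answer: $\frac{1}{3773} \approx 0.00026504$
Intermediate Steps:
$X{\left(W \right)} = -4 + \frac{W}{7}$
$S{\left(h,n \right)} = 11 + 8 n$ ($S{\left(h,n \right)} = -2 + \left(n + \left(7 n + 13\right)\right) = -2 + \left(n + \left(13 + 7 n\right)\right) = -2 + \left(13 + 8 n\right) = 11 + 8 n$)
$w = -25540$ ($w = 2 - 25542 = -25540$)
$\frac{1}{\left(S{\left(X{\left(3 \right)},14 \right)} - -29190\right) + w} = \frac{1}{\left(\left(11 + 8 \cdot 14\right) - -29190\right) - 25540} = \frac{1}{\left(\left(11 + 112\right) + 29190\right) - 25540} = \frac{1}{\left(123 + 29190\right) - 25540} = \frac{1}{29313 - 25540} = \frac{1}{3773}$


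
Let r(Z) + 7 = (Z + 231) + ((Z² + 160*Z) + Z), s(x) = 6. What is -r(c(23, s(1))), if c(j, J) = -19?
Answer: 2493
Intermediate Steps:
r(Z) = 224 + Z² + 162*Z (r(Z) = -7 + ((Z + 231) + ((Z² + 160*Z) + Z)) = -7 + ((231 + Z) + (Z² + 161*Z)) = -7 + (231 + Z² + 162*Z) = 224 + Z² + 162*Z)
-r(c(23, s(1))) = -(224 + (-19)² + 162*(-19)) = -(224 + 361 - 3078) = -1*(-2493) = 2493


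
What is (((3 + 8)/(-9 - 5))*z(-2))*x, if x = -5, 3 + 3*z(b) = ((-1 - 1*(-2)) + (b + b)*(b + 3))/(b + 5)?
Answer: -110/21 ≈ -5.2381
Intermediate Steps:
z(b) = -1 + (1 + 2*b*(3 + b))/(3*(5 + b)) (z(b) = -1 + (((-1 - 1*(-2)) + (b + b)*(b + 3))/(b + 5))/3 = -1 + (((-1 + 2) + (2*b)*(3 + b))/(5 + b))/3 = -1 + ((1 + 2*b*(3 + b))/(5 + b))/3 = -1 + (1 + 2*b*(3 + b))/(3*(5 + b)))
(((3 + 8)/(-9 - 5))*z(-2))*x = (((3 + 8)/(-9 - 5))*((-14 + 2*(-2)² + 3*(-2))/(3*(5 - 2))))*(-5) = ((11/(-14))*((⅓)*(-14 + 2*4 - 6)/3))*(-5) = ((11*(-1/14))*((⅓)*(⅓)*(-14 + 8 - 6)))*(-5) = -11*(-12)/(42*3)*(-5) = -11/14*(-4/3)*(-5) = (22/21)*(-5) = -110/21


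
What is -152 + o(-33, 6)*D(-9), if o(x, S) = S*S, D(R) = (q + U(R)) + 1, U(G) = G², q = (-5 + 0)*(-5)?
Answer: 3700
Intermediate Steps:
q = 25 (q = -5*(-5) = 25)
D(R) = 26 + R² (D(R) = (25 + R²) + 1 = 26 + R²)
o(x, S) = S²
-152 + o(-33, 6)*D(-9) = -152 + 6²*(26 + (-9)²) = -152 + 36*(26 + 81) = -152 + 36*107 = -152 + 3852 = 3700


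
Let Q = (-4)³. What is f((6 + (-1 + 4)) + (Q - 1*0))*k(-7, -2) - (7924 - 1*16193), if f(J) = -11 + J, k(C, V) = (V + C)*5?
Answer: 11239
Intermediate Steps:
k(C, V) = 5*C + 5*V (k(C, V) = (C + V)*5 = 5*C + 5*V)
Q = -64
f((6 + (-1 + 4)) + (Q - 1*0))*k(-7, -2) - (7924 - 1*16193) = (-11 + ((6 + (-1 + 4)) + (-64 - 1*0)))*(5*(-7) + 5*(-2)) - (7924 - 1*16193) = (-11 + ((6 + 3) + (-64 + 0)))*(-35 - 10) - (7924 - 16193) = (-11 + (9 - 64))*(-45) - 1*(-8269) = (-11 - 55)*(-45) + 8269 = -66*(-45) + 8269 = 2970 + 8269 = 11239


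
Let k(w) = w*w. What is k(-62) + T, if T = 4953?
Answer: 8797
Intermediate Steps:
k(w) = w²
k(-62) + T = (-62)² + 4953 = 3844 + 4953 = 8797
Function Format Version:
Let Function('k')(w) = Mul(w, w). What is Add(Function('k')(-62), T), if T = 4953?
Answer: 8797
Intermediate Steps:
Function('k')(w) = Pow(w, 2)
Add(Function('k')(-62), T) = Add(Pow(-62, 2), 4953) = Add(3844, 4953) = 8797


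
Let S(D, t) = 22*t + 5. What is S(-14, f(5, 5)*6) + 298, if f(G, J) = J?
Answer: 963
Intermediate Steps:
S(D, t) = 5 + 22*t
S(-14, f(5, 5)*6) + 298 = (5 + 22*(5*6)) + 298 = (5 + 22*30) + 298 = (5 + 660) + 298 = 665 + 298 = 963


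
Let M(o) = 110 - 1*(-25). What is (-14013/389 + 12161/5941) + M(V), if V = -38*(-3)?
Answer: 233471011/2311049 ≈ 101.02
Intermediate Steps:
V = 114
M(o) = 135 (M(o) = 110 + 25 = 135)
(-14013/389 + 12161/5941) + M(V) = (-14013/389 + 12161/5941) + 135 = -78520604/2311049 + 135 = 233471011/2311049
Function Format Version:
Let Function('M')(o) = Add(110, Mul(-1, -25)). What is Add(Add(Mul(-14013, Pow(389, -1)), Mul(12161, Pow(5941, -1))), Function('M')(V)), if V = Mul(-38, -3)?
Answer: Rational(233471011, 2311049) ≈ 101.02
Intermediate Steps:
V = 114
Function('M')(o) = 135 (Function('M')(o) = Add(110, 25) = 135)
Add(Add(Mul(-14013, Pow(389, -1)), Mul(12161, Pow(5941, -1))), Function('M')(V)) = Add(Add(Mul(-14013, Pow(389, -1)), Mul(12161, Pow(5941, -1))), 135) = Add(Add(Mul(-14013, Rational(1, 389)), Mul(12161, Rational(1, 5941))), 135) = Add(Add(Rational(-14013, 389), Rational(12161, 5941)), 135) = Add(Rational(-78520604, 2311049), 135) = Rational(233471011, 2311049)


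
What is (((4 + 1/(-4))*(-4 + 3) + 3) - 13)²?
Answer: 3025/16 ≈ 189.06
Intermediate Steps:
(((4 + 1/(-4))*(-4 + 3) + 3) - 13)² = (((4 - ¼)*(-1) + 3) - 13)² = (((15/4)*(-1) + 3) - 13)² = ((-15/4 + 3) - 13)² = (-¾ - 13)² = (-55/4)² = 3025/16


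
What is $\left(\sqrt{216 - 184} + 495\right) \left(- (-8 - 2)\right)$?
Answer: $4950 + 40 \sqrt{2} \approx 5006.6$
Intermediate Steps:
$\left(\sqrt{216 - 184} + 495\right) \left(- (-8 - 2)\right) = \left(\sqrt{32} + 495\right) \left(\left(-1\right) \left(-10\right)\right) = \left(4 \sqrt{2} + 495\right) 10 = \left(495 + 4 \sqrt{2}\right) 10 = 4950 + 40 \sqrt{2}$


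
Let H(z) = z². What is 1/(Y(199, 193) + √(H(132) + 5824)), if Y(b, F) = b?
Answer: 199/16353 - 4*√1453/16353 ≈ 0.0028452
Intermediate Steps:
1/(Y(199, 193) + √(H(132) + 5824)) = 1/(199 + √(132² + 5824)) = 1/(199 + √(17424 + 5824)) = 1/(199 + √23248) = 1/(199 + 4*√1453)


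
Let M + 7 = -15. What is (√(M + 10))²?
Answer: -12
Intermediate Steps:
M = -22 (M = -7 - 15 = -22)
(√(M + 10))² = (√(-22 + 10))² = (√(-12))² = (2*I*√3)² = -12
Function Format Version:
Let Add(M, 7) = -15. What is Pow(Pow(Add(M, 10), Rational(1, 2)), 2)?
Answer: -12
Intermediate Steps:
M = -22 (M = Add(-7, -15) = -22)
Pow(Pow(Add(M, 10), Rational(1, 2)), 2) = Pow(Pow(Add(-22, 10), Rational(1, 2)), 2) = Pow(Pow(-12, Rational(1, 2)), 2) = Pow(Mul(2, I, Pow(3, Rational(1, 2))), 2) = -12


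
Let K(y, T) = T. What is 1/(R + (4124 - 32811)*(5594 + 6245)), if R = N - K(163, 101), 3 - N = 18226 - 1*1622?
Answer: -1/339642095 ≈ -2.9443e-9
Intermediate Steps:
N = -16601 (N = 3 - (18226 - 1*1622) = 3 - (18226 - 1622) = 3 - 1*16604 = 3 - 16604 = -16601)
R = -16702 (R = -16601 - 1*101 = -16601 - 101 = -16702)
1/(R + (4124 - 32811)*(5594 + 6245)) = 1/(-16702 + (4124 - 32811)*(5594 + 6245)) = 1/(-16702 - 28687*11839) = 1/(-16702 - 339625393) = 1/(-339642095) = -1/339642095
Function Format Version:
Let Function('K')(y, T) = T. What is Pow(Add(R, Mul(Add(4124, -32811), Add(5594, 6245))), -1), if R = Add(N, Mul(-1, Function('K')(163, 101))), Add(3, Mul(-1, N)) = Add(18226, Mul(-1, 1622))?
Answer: Rational(-1, 339642095) ≈ -2.9443e-9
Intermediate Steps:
N = -16601 (N = Add(3, Mul(-1, Add(18226, Mul(-1, 1622)))) = Add(3, Mul(-1, Add(18226, -1622))) = Add(3, Mul(-1, 16604)) = Add(3, -16604) = -16601)
R = -16702 (R = Add(-16601, Mul(-1, 101)) = Add(-16601, -101) = -16702)
Pow(Add(R, Mul(Add(4124, -32811), Add(5594, 6245))), -1) = Pow(Add(-16702, Mul(Add(4124, -32811), Add(5594, 6245))), -1) = Pow(Add(-16702, Mul(-28687, 11839)), -1) = Pow(Add(-16702, -339625393), -1) = Pow(-339642095, -1) = Rational(-1, 339642095)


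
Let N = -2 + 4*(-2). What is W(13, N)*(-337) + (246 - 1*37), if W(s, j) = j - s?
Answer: 7960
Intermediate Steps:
N = -10 (N = -2 - 8 = -10)
W(13, N)*(-337) + (246 - 1*37) = (-10 - 1*13)*(-337) + (246 - 1*37) = (-10 - 13)*(-337) + (246 - 37) = -23*(-337) + 209 = 7751 + 209 = 7960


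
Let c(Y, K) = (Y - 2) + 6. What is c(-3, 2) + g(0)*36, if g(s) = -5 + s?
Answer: -179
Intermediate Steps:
c(Y, K) = 4 + Y (c(Y, K) = (-2 + Y) + 6 = 4 + Y)
c(-3, 2) + g(0)*36 = (4 - 3) + (-5 + 0)*36 = 1 - 5*36 = 1 - 180 = -179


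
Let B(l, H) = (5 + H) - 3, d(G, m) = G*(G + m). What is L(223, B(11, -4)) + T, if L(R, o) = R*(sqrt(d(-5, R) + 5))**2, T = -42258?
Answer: -284213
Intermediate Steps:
B(l, H) = 2 + H
L(R, o) = R*(30 - 5*R) (L(R, o) = R*(sqrt(-5*(-5 + R) + 5))**2 = R*(sqrt((25 - 5*R) + 5))**2 = R*(sqrt(30 - 5*R))**2 = R*(30 - 5*R))
L(223, B(11, -4)) + T = 5*223*(6 - 1*223) - 42258 = 5*223*(6 - 223) - 42258 = 5*223*(-217) - 42258 = -241955 - 42258 = -284213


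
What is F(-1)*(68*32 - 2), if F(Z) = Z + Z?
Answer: -4348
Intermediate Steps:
F(Z) = 2*Z
F(-1)*(68*32 - 2) = (2*(-1))*(68*32 - 2) = -2*(2176 - 2) = -2*2174 = -4348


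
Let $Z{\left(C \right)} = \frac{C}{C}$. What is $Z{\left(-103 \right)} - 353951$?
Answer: $-353950$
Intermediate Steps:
$Z{\left(C \right)} = 1$
$Z{\left(-103 \right)} - 353951 = 1 - 353951 = -353950$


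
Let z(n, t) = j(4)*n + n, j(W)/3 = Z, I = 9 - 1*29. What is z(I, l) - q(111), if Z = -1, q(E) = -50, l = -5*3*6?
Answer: 90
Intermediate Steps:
l = -90 (l = -15*6 = -90)
I = -20 (I = 9 - 29 = -20)
j(W) = -3 (j(W) = 3*(-1) = -3)
z(n, t) = -2*n (z(n, t) = -3*n + n = -2*n)
z(I, l) - q(111) = -2*(-20) - 1*(-50) = 40 + 50 = 90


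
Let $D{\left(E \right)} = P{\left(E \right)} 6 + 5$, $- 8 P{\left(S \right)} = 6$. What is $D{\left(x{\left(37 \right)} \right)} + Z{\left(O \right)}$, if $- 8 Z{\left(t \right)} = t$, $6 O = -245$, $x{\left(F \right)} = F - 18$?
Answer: $\frac{269}{48} \approx 5.6042$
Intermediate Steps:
$x{\left(F \right)} = -18 + F$
$O = - \frac{245}{6}$ ($O = \frac{1}{6} \left(-245\right) = - \frac{245}{6} \approx -40.833$)
$Z{\left(t \right)} = - \frac{t}{8}$
$P{\left(S \right)} = - \frac{3}{4}$ ($P{\left(S \right)} = \left(- \frac{1}{8}\right) 6 = - \frac{3}{4}$)
$D{\left(E \right)} = \frac{1}{2}$ ($D{\left(E \right)} = \left(- \frac{3}{4}\right) 6 + 5 = - \frac{9}{2} + 5 = \frac{1}{2}$)
$D{\left(x{\left(37 \right)} \right)} + Z{\left(O \right)} = \frac{1}{2} - - \frac{245}{48} = \frac{1}{2} + \frac{245}{48} = \frac{269}{48}$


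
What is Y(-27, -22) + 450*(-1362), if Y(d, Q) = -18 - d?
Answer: -612891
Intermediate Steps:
Y(-27, -22) + 450*(-1362) = (-18 - 1*(-27)) + 450*(-1362) = (-18 + 27) - 612900 = 9 - 612900 = -612891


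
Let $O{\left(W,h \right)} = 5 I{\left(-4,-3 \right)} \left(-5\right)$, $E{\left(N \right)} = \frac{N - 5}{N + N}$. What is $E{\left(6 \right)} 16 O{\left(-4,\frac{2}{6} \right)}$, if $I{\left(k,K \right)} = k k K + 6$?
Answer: $1400$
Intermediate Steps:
$E{\left(N \right)} = \frac{-5 + N}{2 N}$
$I{\left(k,K \right)} = 6 + K k^{2}$ ($I{\left(k,K \right)} = k^{2} K + 6 = K k^{2} + 6 = 6 + K k^{2}$)
$O{\left(W,h \right)} = 1050$ ($O{\left(W,h \right)} = 5 \left(6 - 3 \left(-4\right)^{2}\right) \left(-5\right) = 5 \left(6 - 48\right) \left(-5\right) = 5 \left(-42\right) \left(-5\right) = \left(-210\right) \left(-5\right) = 1050$)
$E{\left(6 \right)} 16 O{\left(-4,\frac{2}{6} \right)} = \frac{-5 + 6}{2 \cdot 6} \cdot 16 \cdot 1050 = \frac{1}{2} \cdot \frac{1}{6} \cdot 1 \cdot 16 \cdot 1050 = \frac{1}{12} \cdot 16 \cdot 1050 = \frac{4}{3} \cdot 1050 = 1400$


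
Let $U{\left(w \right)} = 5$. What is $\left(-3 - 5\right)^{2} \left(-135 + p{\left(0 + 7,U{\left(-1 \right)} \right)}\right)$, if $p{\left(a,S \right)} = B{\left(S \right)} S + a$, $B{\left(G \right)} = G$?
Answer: $-6592$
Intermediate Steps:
$p{\left(a,S \right)} = a + S^{2}$ ($p{\left(a,S \right)} = S S + a = S^{2} + a = a + S^{2}$)
$\left(-3 - 5\right)^{2} \left(-135 + p{\left(0 + 7,U{\left(-1 \right)} \right)}\right) = \left(-3 - 5\right)^{2} \left(-135 + \left(\left(0 + 7\right) + 5^{2}\right)\right) = \left(-8\right)^{2} \left(-135 + \left(7 + 25\right)\right) = 64 \left(-135 + 32\right) = 64 \left(-103\right) = -6592$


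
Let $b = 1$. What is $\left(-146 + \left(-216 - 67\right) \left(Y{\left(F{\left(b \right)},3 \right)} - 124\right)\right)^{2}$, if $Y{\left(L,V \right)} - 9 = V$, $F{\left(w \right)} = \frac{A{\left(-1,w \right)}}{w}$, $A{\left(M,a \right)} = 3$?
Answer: $995402500$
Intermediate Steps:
$F{\left(w \right)} = \frac{3}{w}$
$Y{\left(L,V \right)} = 9 + V$
$\left(-146 + \left(-216 - 67\right) \left(Y{\left(F{\left(b \right)},3 \right)} - 124\right)\right)^{2} = \left(-146 + \left(-216 - 67\right) \left(\left(9 + 3\right) - 124\right)\right)^{2} = \left(-146 - 283 \left(12 - 124\right)\right)^{2} = \left(-146 - -31696\right)^{2} = \left(-146 + 31696\right)^{2} = 31550^{2} = 995402500$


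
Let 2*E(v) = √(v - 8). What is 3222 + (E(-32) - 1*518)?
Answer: 2704 + I*√10 ≈ 2704.0 + 3.1623*I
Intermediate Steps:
E(v) = √(-8 + v)/2 (E(v) = √(v - 8)/2 = √(-8 + v)/2)
3222 + (E(-32) - 1*518) = 3222 + (√(-8 - 32)/2 - 1*518) = 3222 + (√(-40)/2 - 518) = 3222 + ((2*I*√10)/2 - 518) = 3222 + (I*√10 - 518) = 3222 + (-518 + I*√10) = 2704 + I*√10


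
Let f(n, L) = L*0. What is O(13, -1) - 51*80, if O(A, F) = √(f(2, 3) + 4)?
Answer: -4078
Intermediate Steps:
f(n, L) = 0
O(A, F) = 2 (O(A, F) = √(0 + 4) = √4 = 2)
O(13, -1) - 51*80 = 2 - 51*80 = 2 - 4080 = -4078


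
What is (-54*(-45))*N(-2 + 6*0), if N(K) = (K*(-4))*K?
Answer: -38880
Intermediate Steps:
N(K) = -4*K² (N(K) = (-4*K)*K = -4*K²)
(-54*(-45))*N(-2 + 6*0) = (-54*(-45))*(-4*(-2 + 6*0)²) = 2430*(-4*(-2 + 0)²) = 2430*(-4*(-2)²) = 2430*(-4*4) = 2430*(-16) = -38880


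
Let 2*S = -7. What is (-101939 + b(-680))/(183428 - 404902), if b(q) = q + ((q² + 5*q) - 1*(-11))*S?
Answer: 3418315/442948 ≈ 7.7172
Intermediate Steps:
S = -7/2 (S = (½)*(-7) = -7/2 ≈ -3.5000)
b(q) = -77/2 - 33*q/2 - 7*q²/2 (b(q) = q + ((q² + 5*q) - 1*(-11))*(-7/2) = q + ((q² + 5*q) + 11)*(-7/2) = q + (11 + q² + 5*q)*(-7/2) = q + (-77/2 - 35*q/2 - 7*q²/2) = -77/2 - 33*q/2 - 7*q²/2)
(-101939 + b(-680))/(183428 - 404902) = (-101939 + (-77/2 - 33/2*(-680) - 7/2*(-680)²))/(183428 - 404902) = (-101939 + (-77/2 + 11220 - 7/2*462400))/(-221474) = (-101939 + (-77/2 + 11220 - 1618400))*(-1/221474) = (-101939 - 3214437/2)*(-1/221474) = -3418315/2*(-1/221474) = 3418315/442948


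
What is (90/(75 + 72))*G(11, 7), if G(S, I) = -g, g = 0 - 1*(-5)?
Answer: -150/49 ≈ -3.0612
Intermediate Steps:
g = 5 (g = 0 + 5 = 5)
G(S, I) = -5 (G(S, I) = -1*5 = -5)
(90/(75 + 72))*G(11, 7) = (90/(75 + 72))*(-5) = (90/147)*(-5) = (90*(1/147))*(-5) = (30/49)*(-5) = -150/49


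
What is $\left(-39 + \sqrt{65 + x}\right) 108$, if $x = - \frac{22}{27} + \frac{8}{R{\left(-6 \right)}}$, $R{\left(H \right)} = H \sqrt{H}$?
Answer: $-4212 + 12 \sqrt{5199 + 18 i \sqrt{6}} \approx -3346.7 + 3.6689 i$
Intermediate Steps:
$R{\left(H \right)} = H^{\frac{3}{2}}$
$x = - \frac{22}{27} + \frac{2 i \sqrt{6}}{9}$ ($x = - \frac{22}{27} + \frac{8}{\left(-6\right)^{\frac{3}{2}}} = \left(-22\right) \frac{1}{27} + \frac{8}{\left(-6\right) i \sqrt{6}} = - \frac{22}{27} + 8 \frac{i \sqrt{6}}{36} = - \frac{22}{27} + \frac{2 i \sqrt{6}}{9} \approx -0.81481 + 0.54433 i$)
$\left(-39 + \sqrt{65 + x}\right) 108 = \left(-39 + \sqrt{65 - \left(\frac{22}{27} - \frac{2 i \sqrt{6}}{9}\right)}\right) 108 = \left(-39 + \sqrt{\frac{1733}{27} + \frac{2 i \sqrt{6}}{9}}\right) 108 = -4212 + 108 \sqrt{\frac{1733}{27} + \frac{2 i \sqrt{6}}{9}}$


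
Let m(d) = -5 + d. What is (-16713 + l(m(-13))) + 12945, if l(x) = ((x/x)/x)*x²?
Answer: -3786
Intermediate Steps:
l(x) = x (l(x) = (1/x)*x² = x²/x = x)
(-16713 + l(m(-13))) + 12945 = (-16713 + (-5 - 13)) + 12945 = (-16713 - 18) + 12945 = -16731 + 12945 = -3786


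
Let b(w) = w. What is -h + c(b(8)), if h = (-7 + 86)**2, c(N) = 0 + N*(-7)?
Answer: -6297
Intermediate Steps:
c(N) = -7*N (c(N) = 0 - 7*N = -7*N)
h = 6241 (h = 79**2 = 6241)
-h + c(b(8)) = -1*6241 - 7*8 = -6241 - 56 = -6297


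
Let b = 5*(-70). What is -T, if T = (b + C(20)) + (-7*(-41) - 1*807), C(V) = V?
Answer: 850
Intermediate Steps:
b = -350
T = -850 (T = (-350 + 20) + (-7*(-41) - 1*807) = -330 + (287 - 807) = -330 - 520 = -850)
-T = -1*(-850) = 850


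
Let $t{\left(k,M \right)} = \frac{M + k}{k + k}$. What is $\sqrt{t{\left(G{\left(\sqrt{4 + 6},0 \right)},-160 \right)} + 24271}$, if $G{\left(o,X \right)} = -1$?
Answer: $\frac{\sqrt{97406}}{2} \approx 156.05$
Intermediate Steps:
$t{\left(k,M \right)} = \frac{M + k}{2 k}$
$\sqrt{t{\left(G{\left(\sqrt{4 + 6},0 \right)},-160 \right)} + 24271} = \sqrt{\frac{-160 - 1}{2 \left(-1\right)} + 24271} = \sqrt{\frac{1}{2} \left(-1\right) \left(-161\right) + 24271} = \sqrt{\frac{161}{2} + 24271} = \sqrt{\frac{48703}{2}} = \frac{\sqrt{97406}}{2}$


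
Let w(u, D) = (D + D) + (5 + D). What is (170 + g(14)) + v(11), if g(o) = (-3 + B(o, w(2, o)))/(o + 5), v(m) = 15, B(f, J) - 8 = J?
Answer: 3567/19 ≈ 187.74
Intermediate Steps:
w(u, D) = 5 + 3*D (w(u, D) = 2*D + (5 + D) = 5 + 3*D)
B(f, J) = 8 + J
g(o) = (10 + 3*o)/(5 + o) (g(o) = (-3 + (8 + (5 + 3*o)))/(o + 5) = (-3 + (13 + 3*o))/(5 + o) = (10 + 3*o)/(5 + o))
(170 + g(14)) + v(11) = (170 + (10 + 3*14)/(5 + 14)) + 15 = (170 + (10 + 42)/19) + 15 = (170 + (1/19)*52) + 15 = (170 + 52/19) + 15 = 3282/19 + 15 = 3567/19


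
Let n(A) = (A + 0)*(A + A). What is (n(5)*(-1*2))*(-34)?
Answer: 3400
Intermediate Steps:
n(A) = 2*A² (n(A) = A*(2*A) = 2*A²)
(n(5)*(-1*2))*(-34) = ((2*5²)*(-1*2))*(-34) = ((2*25)*(-2))*(-34) = (50*(-2))*(-34) = -100*(-34) = 3400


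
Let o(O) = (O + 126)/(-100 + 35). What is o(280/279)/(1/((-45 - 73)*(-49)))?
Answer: -204879388/18135 ≈ -11297.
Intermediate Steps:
o(O) = -126/65 - O/65 (o(O) = (126 + O)/(-65) = (126 + O)*(-1/65) = -126/65 - O/65)
o(280/279)/(1/((-45 - 73)*(-49))) = (-126/65 - 56/(13*279))/(1/((-45 - 73)*(-49))) = (-126/65 - 56/(13*279))/(1/(-118*(-49))) = (-126/65 - 1/65*280/279)/(1/5782) = (-126/65 - 56/3627)/(1/5782) = -35434/18135*5782 = -204879388/18135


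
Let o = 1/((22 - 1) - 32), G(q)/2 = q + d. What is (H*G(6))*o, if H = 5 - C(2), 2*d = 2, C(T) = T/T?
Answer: -56/11 ≈ -5.0909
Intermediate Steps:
C(T) = 1
d = 1 (d = (½)*2 = 1)
G(q) = 2 + 2*q (G(q) = 2*(q + 1) = 2*(1 + q) = 2 + 2*q)
o = -1/11 (o = 1/(21 - 32) = 1/(-11) = -1/11 ≈ -0.090909)
H = 4 (H = 5 - 1*1 = 5 - 1 = 4)
(H*G(6))*o = (4*(2 + 2*6))*(-1/11) = (4*(2 + 12))*(-1/11) = (4*14)*(-1/11) = 56*(-1/11) = -56/11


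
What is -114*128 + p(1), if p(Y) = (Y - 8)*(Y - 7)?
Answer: -14550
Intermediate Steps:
p(Y) = (-8 + Y)*(-7 + Y)
-114*128 + p(1) = -114*128 + (56 + 1² - 15*1) = -14592 + (56 + 1 - 15) = -14592 + 42 = -14550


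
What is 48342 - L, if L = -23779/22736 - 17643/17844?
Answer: 233490858103/4829776 ≈ 48344.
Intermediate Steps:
L = -9826711/4829776 (L = -23779*1/22736 - 17643*1/17844 = -3397/3248 - 5881/5948 = -9826711/4829776 ≈ -2.0346)
48342 - L = 48342 - 1*(-9826711/4829776) = 48342 + 9826711/4829776 = 233490858103/4829776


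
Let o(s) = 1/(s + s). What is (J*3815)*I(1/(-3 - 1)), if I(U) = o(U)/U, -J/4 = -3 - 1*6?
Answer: 1098720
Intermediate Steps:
J = 36 (J = -4*(-3 - 1*6) = -4*(-3 - 6) = -4*(-9) = 36)
o(s) = 1/(2*s)
I(U) = 1/(2*U²) (I(U) = (1/(2*U))/U = 1/(2*U²))
(J*3815)*I(1/(-3 - 1)) = (36*3815)*(1/(2*(1/(-3 - 1))²)) = 137340*(1/(2*(1/(-4))²)) = 137340*(1/(2*(-¼)²)) = 137340*((½)*16) = 137340*8 = 1098720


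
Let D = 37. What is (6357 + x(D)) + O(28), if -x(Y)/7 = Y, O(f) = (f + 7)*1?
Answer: 6133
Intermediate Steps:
O(f) = 7 + f (O(f) = (7 + f)*1 = 7 + f)
x(Y) = -7*Y
(6357 + x(D)) + O(28) = (6357 - 7*37) + (7 + 28) = (6357 - 259) + 35 = 6098 + 35 = 6133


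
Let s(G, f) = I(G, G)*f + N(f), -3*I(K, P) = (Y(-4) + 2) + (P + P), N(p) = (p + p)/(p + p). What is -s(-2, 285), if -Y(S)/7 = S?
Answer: 2469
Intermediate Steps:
Y(S) = -7*S
N(p) = 1 (N(p) = (2*p)/((2*p)) = (2*p)*(1/(2*p)) = 1)
I(K, P) = -10 - 2*P/3 (I(K, P) = -((-7*(-4) + 2) + (P + P))/3 = -((28 + 2) + 2*P)/3 = -(30 + 2*P)/3 = -10 - 2*P/3)
s(G, f) = 1 + f*(-10 - 2*G/3) (s(G, f) = (-10 - 2*G/3)*f + 1 = f*(-10 - 2*G/3) + 1 = 1 + f*(-10 - 2*G/3))
-s(-2, 285) = -(1 - 2/3*285*(15 - 2)) = -(1 - 2/3*285*13) = -(1 - 2470) = -1*(-2469) = 2469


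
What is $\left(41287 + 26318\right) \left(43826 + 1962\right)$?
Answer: $3095497740$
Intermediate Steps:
$\left(41287 + 26318\right) \left(43826 + 1962\right) = 67605 \cdot 45788 = 3095497740$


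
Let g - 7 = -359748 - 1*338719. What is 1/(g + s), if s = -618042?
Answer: -1/1316502 ≈ -7.5959e-7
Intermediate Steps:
g = -698460 (g = 7 + (-359748 - 1*338719) = 7 + (-359748 - 338719) = 7 - 698467 = -698460)
1/(g + s) = 1/(-698460 - 618042) = 1/(-1316502) = -1/1316502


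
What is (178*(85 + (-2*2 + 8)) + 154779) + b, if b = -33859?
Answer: 136762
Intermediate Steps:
(178*(85 + (-2*2 + 8)) + 154779) + b = (178*(85 + (-2*2 + 8)) + 154779) - 33859 = (178*(85 + (-4 + 8)) + 154779) - 33859 = (178*(85 + 4) + 154779) - 33859 = (178*89 + 154779) - 33859 = (15842 + 154779) - 33859 = 170621 - 33859 = 136762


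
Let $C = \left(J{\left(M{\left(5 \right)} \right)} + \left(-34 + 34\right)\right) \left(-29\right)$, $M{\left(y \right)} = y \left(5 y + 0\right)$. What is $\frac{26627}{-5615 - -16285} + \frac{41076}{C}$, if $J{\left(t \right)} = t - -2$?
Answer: $- \frac{340213679}{39297610} \approx -8.6574$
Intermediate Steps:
$M{\left(y \right)} = 5 y^{2}$ ($M{\left(y \right)} = y 5 y = 5 y^{2}$)
$J{\left(t \right)} = 2 + t$ ($J{\left(t \right)} = t + 2 = 2 + t$)
$C = -3683$ ($C = \left(\left(2 + 5 \cdot 5^{2}\right) + \left(-34 + 34\right)\right) \left(-29\right) = \left(\left(2 + 5 \cdot 25\right) + 0\right) \left(-29\right) = \left(\left(2 + 125\right) + 0\right) \left(-29\right) = \left(127 + 0\right) \left(-29\right) = 127 \left(-29\right) = -3683$)
$\frac{26627}{-5615 - -16285} + \frac{41076}{C} = \frac{26627}{-5615 - -16285} + \frac{41076}{-3683} = \frac{26627}{-5615 + 16285} + 41076 \left(- \frac{1}{3683}\right) = \frac{26627}{10670} - \frac{41076}{3683} = - \frac{340213679}{39297610}$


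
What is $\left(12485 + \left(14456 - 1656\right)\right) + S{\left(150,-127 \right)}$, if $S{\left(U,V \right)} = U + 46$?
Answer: $25481$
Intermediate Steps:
$S{\left(U,V \right)} = 46 + U$
$\left(12485 + \left(14456 - 1656\right)\right) + S{\left(150,-127 \right)} = \left(12485 + \left(14456 - 1656\right)\right) + \left(46 + 150\right) = \left(12485 + \left(14456 - 1656\right)\right) + 196 = \left(12485 + 12800\right) + 196 = 25285 + 196 = 25481$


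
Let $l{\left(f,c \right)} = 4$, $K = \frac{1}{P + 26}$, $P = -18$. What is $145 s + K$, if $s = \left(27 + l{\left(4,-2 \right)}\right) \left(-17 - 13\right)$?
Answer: $- \frac{1078799}{8} \approx -1.3485 \cdot 10^{5}$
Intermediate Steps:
$K = \frac{1}{8}$ ($K = \frac{1}{-18 + 26} = \frac{1}{8} \approx 0.125$)
$s = -930$ ($s = \left(27 + 4\right) \left(-17 - 13\right) = 31 \left(-30\right) = -930$)
$145 s + K = 145 \left(-930\right) + \frac{1}{8} = -134850 + \frac{1}{8} = - \frac{1078799}{8}$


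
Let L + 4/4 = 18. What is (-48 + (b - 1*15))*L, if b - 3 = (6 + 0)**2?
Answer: -408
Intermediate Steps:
b = 39 (b = 3 + (6 + 0)**2 = 3 + 6**2 = 3 + 36 = 39)
L = 17 (L = -1 + 18 = 17)
(-48 + (b - 1*15))*L = (-48 + (39 - 1*15))*17 = (-48 + (39 - 15))*17 = (-48 + 24)*17 = -24*17 = -408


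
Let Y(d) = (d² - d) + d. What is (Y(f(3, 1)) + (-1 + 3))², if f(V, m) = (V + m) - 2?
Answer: 36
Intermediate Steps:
f(V, m) = -2 + V + m
Y(d) = d²
(Y(f(3, 1)) + (-1 + 3))² = ((-2 + 3 + 1)² + (-1 + 3))² = (2² + 2)² = (4 + 2)² = 6² = 36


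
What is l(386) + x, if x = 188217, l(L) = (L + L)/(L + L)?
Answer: 188218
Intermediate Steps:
l(L) = 1 (l(L) = (2*L)/((2*L)) = (2*L)*(1/(2*L)) = 1)
l(386) + x = 1 + 188217 = 188218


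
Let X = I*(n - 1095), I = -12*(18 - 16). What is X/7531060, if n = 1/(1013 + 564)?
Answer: 10360884/2969120405 ≈ 0.0034895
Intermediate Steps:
n = 1/1577 ≈ 0.00063412
I = -24 (I = -12*2 = -24)
X = 41443536/1577 (X = -24*(1/1577 - 1095) = -24*(-1726814/1577) = 41443536/1577 ≈ 26280.)
X/7531060 = (41443536/1577)/7531060 = (41443536/1577)*(1/7531060) = 10360884/2969120405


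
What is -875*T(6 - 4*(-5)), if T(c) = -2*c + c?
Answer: 22750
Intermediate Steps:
T(c) = -c
-875*T(6 - 4*(-5)) = -(-875)*(6 - 4*(-5)) = -(-875)*(6 + 20) = -(-875)*26 = -875*(-26) = 22750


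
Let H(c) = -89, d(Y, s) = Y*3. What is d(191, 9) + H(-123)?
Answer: 484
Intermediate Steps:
d(Y, s) = 3*Y
d(191, 9) + H(-123) = 3*191 - 89 = 573 - 89 = 484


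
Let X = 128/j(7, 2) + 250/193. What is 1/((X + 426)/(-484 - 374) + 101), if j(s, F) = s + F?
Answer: 745173/74879015 ≈ 0.0099517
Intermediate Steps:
j(s, F) = F + s
X = 26954/1737 (X = 128/(2 + 7) + 250/193 = 128/9 + 250*(1/193) = 128*(1/9) + 250/193 = 128/9 + 250/193 = 26954/1737 ≈ 15.518)
1/((X + 426)/(-484 - 374) + 101) = 1/((26954/1737 + 426)/(-484 - 374) + 101) = 1/((766916/1737)/(-858) + 101) = 1/((766916/1737)*(-1/858) + 101) = 1/(-383458/745173 + 101) = 1/(74879015/745173) = 745173/74879015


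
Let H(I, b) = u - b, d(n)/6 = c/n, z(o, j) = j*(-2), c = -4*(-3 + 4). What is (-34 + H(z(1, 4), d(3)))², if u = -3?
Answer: 841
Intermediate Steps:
c = -4 (c = -4*1 = -4)
z(o, j) = -2*j
d(n) = -24/n (d(n) = 6*(-4/n) = -24/n)
H(I, b) = -3 - b
(-34 + H(z(1, 4), d(3)))² = (-34 + (-3 - (-24)/3))² = (-34 + (-3 - 1*(-8)))² = (-34 + (-3 + 8))² = (-34 + 5)² = (-29)² = 841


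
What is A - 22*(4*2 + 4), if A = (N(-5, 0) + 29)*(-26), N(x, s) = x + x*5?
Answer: -238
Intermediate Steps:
N(x, s) = 6*x (N(x, s) = x + 5*x = 6*x)
A = 26 (A = (6*(-5) + 29)*(-26) = (-30 + 29)*(-26) = -1*(-26) = 26)
A - 22*(4*2 + 4) = 26 - 22*(4*2 + 4) = 26 - 22*(8 + 4) = 26 - 22*12 = 26 - 264 = -238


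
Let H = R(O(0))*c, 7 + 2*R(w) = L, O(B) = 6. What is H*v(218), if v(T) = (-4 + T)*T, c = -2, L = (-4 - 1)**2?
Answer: -839736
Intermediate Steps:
L = 25 (L = (-5)**2 = 25)
R(w) = 9 (R(w) = -7/2 + (1/2)*25 = -7/2 + 25/2 = 9)
v(T) = T*(-4 + T)
H = -18 (H = 9*(-2) = -18)
H*v(218) = -3924*(-4 + 218) = -3924*214 = -18*46652 = -839736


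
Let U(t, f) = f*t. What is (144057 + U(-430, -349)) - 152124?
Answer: 142003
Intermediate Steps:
(144057 + U(-430, -349)) - 152124 = (144057 - 349*(-430)) - 152124 = (144057 + 150070) - 152124 = 294127 - 152124 = 142003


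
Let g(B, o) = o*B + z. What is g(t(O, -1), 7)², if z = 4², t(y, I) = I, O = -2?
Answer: 81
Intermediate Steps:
z = 16
g(B, o) = 16 + B*o (g(B, o) = o*B + 16 = B*o + 16 = 16 + B*o)
g(t(O, -1), 7)² = (16 - 1*7)² = (16 - 7)² = 9² = 81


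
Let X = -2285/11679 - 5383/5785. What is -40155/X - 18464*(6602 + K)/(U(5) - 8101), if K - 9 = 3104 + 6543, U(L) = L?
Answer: 127286100158767/1749995986 ≈ 72735.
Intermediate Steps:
K = 9656 (K = 9 + (3104 + 6543) = 9 + 9647 = 9656)
X = -76086782/67563015 (X = -2285*1/11679 - 5383*1/5785 = -2285/11679 - 5383/5785 = -76086782/67563015 ≈ -1.1262)
-40155/X - 18464*(6602 + K)/(U(5) - 8101) = -40155/(-76086782/67563015) - 18464*(6602 + 9656)/(5 - 8101) = -40155*(-67563015/76086782) - 18464/((-8096/16258)) = 2712992867325/76086782 - 18464/((-8096*1/16258)) = 2712992867325/76086782 - 18464/(-368/739) = 2712992867325/76086782 - 18464*(-739/368) = 2712992867325/76086782 + 852806/23 = 127286100158767/1749995986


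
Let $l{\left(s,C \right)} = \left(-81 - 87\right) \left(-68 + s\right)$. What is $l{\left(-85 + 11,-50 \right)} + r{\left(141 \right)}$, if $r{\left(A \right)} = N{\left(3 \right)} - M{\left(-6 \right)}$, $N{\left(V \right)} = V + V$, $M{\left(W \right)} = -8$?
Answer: $23870$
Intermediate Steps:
$N{\left(V \right)} = 2 V$
$l{\left(s,C \right)} = 11424 - 168 s$ ($l{\left(s,C \right)} = - 168 \left(-68 + s\right) = 11424 - 168 s$)
$r{\left(A \right)} = 14$ ($r{\left(A \right)} = 2 \cdot 3 - -8 = 6 + 8 = 14$)
$l{\left(-85 + 11,-50 \right)} + r{\left(141 \right)} = \left(11424 - 168 \left(-85 + 11\right)\right) + 14 = \left(11424 - -12432\right) + 14 = \left(11424 + 12432\right) + 14 = 23856 + 14 = 23870$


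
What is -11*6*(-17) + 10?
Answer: 1132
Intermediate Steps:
-11*6*(-17) + 10 = -66*(-17) + 10 = 1122 + 10 = 1132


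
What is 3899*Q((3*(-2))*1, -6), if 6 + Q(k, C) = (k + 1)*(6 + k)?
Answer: -23394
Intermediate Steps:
Q(k, C) = -6 + (1 + k)*(6 + k) (Q(k, C) = -6 + (k + 1)*(6 + k) = -6 + (1 + k)*(6 + k))
3899*Q((3*(-2))*1, -6) = 3899*(((3*(-2))*1)*(7 + (3*(-2))*1)) = 3899*((-6*1)*(7 - 6*1)) = 3899*(-6*(7 - 6)) = 3899*(-6*1) = 3899*(-6) = -23394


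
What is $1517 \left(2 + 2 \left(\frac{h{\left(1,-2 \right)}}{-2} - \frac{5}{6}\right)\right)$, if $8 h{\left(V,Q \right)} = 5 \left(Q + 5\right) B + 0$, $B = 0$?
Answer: $\frac{1517}{3} \approx 505.67$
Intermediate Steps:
$h{\left(V,Q \right)} = 0$ ($h{\left(V,Q \right)} = \frac{5 \left(Q + 5\right) 0 + 0}{8} = \frac{5 \left(5 + Q\right) 0 + 0}{8} = \frac{\left(25 + 5 Q\right) 0 + 0}{8} = \frac{0 + 0}{8} = \frac{1}{8} \cdot 0 = 0$)
$1517 \left(2 + 2 \left(\frac{h{\left(1,-2 \right)}}{-2} - \frac{5}{6}\right)\right) = 1517 \left(2 + 2 \left(\frac{0}{-2} - \frac{5}{6}\right)\right) = 1517 \left(2 + 2 \left(0 \left(- \frac{1}{2}\right) - \frac{5}{6}\right)\right) = 1517 \left(2 + 2 \left(0 - \frac{5}{6}\right)\right) = 1517 \left(2 + 2 \left(- \frac{5}{6}\right)\right) = 1517 \left(2 - \frac{5}{3}\right) = 1517 \cdot \frac{1}{3} = \frac{1517}{3}$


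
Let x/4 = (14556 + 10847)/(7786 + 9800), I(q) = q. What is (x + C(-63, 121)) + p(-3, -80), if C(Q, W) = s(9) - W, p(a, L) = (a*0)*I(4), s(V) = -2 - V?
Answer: -1109870/8793 ≈ -126.22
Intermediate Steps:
p(a, L) = 0 (p(a, L) = (a*0)*4 = 0*4 = 0)
x = 50806/8793 (x = 4*((14556 + 10847)/(7786 + 9800)) = 4*(25403/17586) = 50806/8793 ≈ 5.7780)
C(Q, W) = -11 - W (C(Q, W) = (-2 - 1*9) - W = (-2 - 9) - W = -11 - W)
(x + C(-63, 121)) + p(-3, -80) = (50806/8793 + (-11 - 1*121)) + 0 = (50806/8793 + (-11 - 121)) + 0 = (50806/8793 - 132) + 0 = -1109870/8793 + 0 = -1109870/8793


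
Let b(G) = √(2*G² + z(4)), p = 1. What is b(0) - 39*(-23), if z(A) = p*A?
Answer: 899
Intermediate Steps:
z(A) = A (z(A) = 1*A = A)
b(G) = √(4 + 2*G²) (b(G) = √(2*G² + 4) = √(4 + 2*G²))
b(0) - 39*(-23) = √(4 + 2*0²) - 39*(-23) = √(4 + 2*0) + 897 = √(4 + 0) + 897 = √4 + 897 = 2 + 897 = 899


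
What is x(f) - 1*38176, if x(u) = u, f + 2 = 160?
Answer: -38018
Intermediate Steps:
f = 158 (f = -2 + 160 = 158)
x(f) - 1*38176 = 158 - 1*38176 = 158 - 38176 = -38018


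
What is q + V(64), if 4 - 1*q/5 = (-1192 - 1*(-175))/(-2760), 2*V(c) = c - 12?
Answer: 8125/184 ≈ 44.158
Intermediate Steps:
V(c) = -6 + c/2 (V(c) = (c - 12)/2 = (-12 + c)/2 = -6 + c/2)
q = 3341/184 (q = 20 - 5*(-1192 - 1*(-175))/(-2760) = 20 - 5*(-1192 + 175)*(-1)/2760 = 20 - (-5085)*(-1)/2760 = 20 - 5*339/920 = 20 - 339/184 = 3341/184 ≈ 18.158)
q + V(64) = 3341/184 + (-6 + (½)*64) = 3341/184 + (-6 + 32) = 3341/184 + 26 = 8125/184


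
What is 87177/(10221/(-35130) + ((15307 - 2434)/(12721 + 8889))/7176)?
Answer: -5276850095609040/17606139823 ≈ -2.9972e+5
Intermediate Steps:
87177/(10221/(-35130) + ((15307 - 2434)/(12721 + 8889))/7176) = 87177/(10221*(-1/35130) + (12873/21610)*(1/7176)) = 87177/(-3407/11710 + (12873*(1/21610))*(1/7176)) = 87177/(-3407/11710 + (12873/21610)*(1/7176)) = 87177/(-3407/11710 + 4291/51691120) = 87177/(-17606139823/60530301520) = 87177*(-60530301520/17606139823) = -5276850095609040/17606139823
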